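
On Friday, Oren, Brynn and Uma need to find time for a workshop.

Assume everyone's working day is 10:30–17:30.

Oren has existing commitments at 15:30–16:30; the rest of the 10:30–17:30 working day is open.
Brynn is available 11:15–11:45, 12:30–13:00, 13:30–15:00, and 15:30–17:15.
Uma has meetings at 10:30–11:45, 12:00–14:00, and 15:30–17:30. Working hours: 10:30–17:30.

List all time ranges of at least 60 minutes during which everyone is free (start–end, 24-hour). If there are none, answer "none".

Oren free within 10:30–17:30: 10:30–15:30, 16:30–17:30.
Uma free within 10:30–17:30: 11:45–12:00, 14:00–15:30.
Oren ∩ Brynn: 11:15–11:45, 12:30–13:00, 13:30–15:00, 16:30–17:15.
Oren ∩ Brynn ∩ Uma: 14:00–15:00.
Windows ≥ 60 min: 14:00–15:00.

14:00–15:00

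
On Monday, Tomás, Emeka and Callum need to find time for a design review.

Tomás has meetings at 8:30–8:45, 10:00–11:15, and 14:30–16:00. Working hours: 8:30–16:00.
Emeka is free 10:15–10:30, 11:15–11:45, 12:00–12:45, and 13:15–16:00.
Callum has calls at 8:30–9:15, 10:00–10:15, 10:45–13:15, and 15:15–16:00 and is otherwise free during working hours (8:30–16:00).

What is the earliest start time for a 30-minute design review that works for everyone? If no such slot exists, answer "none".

13:15

Tomás free within 08:30–16:00: 08:45–10:00, 11:15–14:30.
Callum free within 08:30–16:00: 09:15–10:00, 10:15–10:45, 13:15–15:15.
Tomás ∩ Emeka: 11:15–11:45, 12:00–12:45, 13:15–14:30.
Tomás ∩ Emeka ∩ Callum: 13:15–14:30.
Windows ≥ 30 min: 13:15–14:30.
Earliest such window starts at 13:15.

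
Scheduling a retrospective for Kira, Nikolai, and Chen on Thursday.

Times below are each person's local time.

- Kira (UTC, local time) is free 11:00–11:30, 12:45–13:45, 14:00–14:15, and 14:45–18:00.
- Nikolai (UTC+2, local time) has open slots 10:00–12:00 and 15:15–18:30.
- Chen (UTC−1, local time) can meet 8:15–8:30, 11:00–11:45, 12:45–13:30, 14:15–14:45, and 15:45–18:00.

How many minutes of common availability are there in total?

45 minutes

Kira → UTC: 11:00–11:30, 12:45–13:45, 14:00–14:15, 14:45–18:00.
Nikolai → UTC: 08:00–10:00, 13:15–16:30.
Chen → UTC: 09:15–09:30, 12:00–12:45, 13:45–14:30, 15:15–15:45, 16:45–19:00.
Kira ∩ Nikolai: 13:15–13:45, 14:00–14:15, 14:45–16:30.
Kira ∩ Nikolai ∩ Chen: 14:00–14:15, 15:15–15:45.
Total common minutes: 15 + 30 = 45.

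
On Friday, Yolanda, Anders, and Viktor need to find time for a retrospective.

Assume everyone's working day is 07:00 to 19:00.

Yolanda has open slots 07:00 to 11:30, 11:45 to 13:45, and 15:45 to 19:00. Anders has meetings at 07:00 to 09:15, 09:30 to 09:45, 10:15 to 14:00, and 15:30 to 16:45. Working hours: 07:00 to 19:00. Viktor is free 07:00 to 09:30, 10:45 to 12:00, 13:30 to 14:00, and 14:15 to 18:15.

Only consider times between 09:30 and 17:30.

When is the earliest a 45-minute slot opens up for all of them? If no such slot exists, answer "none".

Anders free within 07:00–19:00: 09:15–09:30, 09:45–10:15, 14:00–15:30, 16:45–19:00.
Yolanda ∩ Anders: 09:15–09:30, 09:45–10:15, 16:45–19:00.
Yolanda ∩ Anders ∩ Viktor: 09:15–09:30, 16:45–18:15.
Restricted to 09:30–17:30: 16:45–17:30.
Windows ≥ 45 min: 16:45–17:30.
Earliest such window starts at 16:45.

16:45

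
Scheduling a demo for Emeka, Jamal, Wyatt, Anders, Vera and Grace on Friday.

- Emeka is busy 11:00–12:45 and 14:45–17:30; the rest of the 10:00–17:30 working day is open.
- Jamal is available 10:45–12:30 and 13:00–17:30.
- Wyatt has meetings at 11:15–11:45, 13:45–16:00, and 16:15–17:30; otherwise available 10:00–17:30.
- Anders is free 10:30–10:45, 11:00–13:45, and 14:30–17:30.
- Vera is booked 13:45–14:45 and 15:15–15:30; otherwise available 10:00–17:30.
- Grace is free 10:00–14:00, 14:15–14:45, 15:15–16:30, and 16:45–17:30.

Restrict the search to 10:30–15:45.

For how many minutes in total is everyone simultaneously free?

45 minutes

Emeka free within 10:00–17:30: 10:00–11:00, 12:45–14:45.
Wyatt free within 10:00–17:30: 10:00–11:15, 11:45–13:45, 16:00–16:15.
Vera free within 10:00–17:30: 10:00–13:45, 14:45–15:15, 15:30–17:30.
Emeka ∩ Jamal: 10:45–11:00, 13:00–14:45.
Emeka ∩ Jamal ∩ Wyatt: 10:45–11:00, 13:00–13:45.
Emeka ∩ Jamal ∩ Wyatt ∩ Anders: 13:00–13:45.
Emeka ∩ Jamal ∩ Wyatt ∩ Anders ∩ Vera: 13:00–13:45.
Emeka ∩ Jamal ∩ Wyatt ∩ Anders ∩ Vera ∩ Grace: 13:00–13:45.
Restricted to 10:30–15:45: 13:00–13:45.
Total common minutes: 45.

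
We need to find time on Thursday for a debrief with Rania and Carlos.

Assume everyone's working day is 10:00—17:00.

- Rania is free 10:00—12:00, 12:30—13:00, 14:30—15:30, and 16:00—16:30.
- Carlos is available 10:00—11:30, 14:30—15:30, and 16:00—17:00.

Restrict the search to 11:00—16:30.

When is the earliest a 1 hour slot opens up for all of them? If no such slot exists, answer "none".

14:30

Rania ∩ Carlos: 10:00–11:30, 14:30–15:30, 16:00–16:30.
Restricted to 11:00–16:30: 11:00–11:30, 14:30–15:30, 16:00–16:30.
Windows ≥ 60 min: 14:30–15:30.
Earliest such window starts at 14:30.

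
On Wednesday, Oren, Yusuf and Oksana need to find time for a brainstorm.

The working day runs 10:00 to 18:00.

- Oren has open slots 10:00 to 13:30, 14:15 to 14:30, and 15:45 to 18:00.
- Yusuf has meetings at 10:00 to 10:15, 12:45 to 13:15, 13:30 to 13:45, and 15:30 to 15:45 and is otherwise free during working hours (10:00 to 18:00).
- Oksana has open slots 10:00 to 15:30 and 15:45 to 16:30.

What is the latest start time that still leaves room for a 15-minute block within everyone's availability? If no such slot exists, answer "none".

16:15

Yusuf free within 10:00–18:00: 10:15–12:45, 13:15–13:30, 13:45–15:30, 15:45–18:00.
Oren ∩ Yusuf: 10:15–12:45, 13:15–13:30, 14:15–14:30, 15:45–18:00.
Oren ∩ Yusuf ∩ Oksana: 10:15–12:45, 13:15–13:30, 14:15–14:30, 15:45–16:30.
Windows ≥ 15 min: 10:15–12:45, 13:15–13:30, 14:15–14:30, 15:45–16:30.
Latest start in the last window 15:45–16:30 is 16:30 − 15 min = 16:15.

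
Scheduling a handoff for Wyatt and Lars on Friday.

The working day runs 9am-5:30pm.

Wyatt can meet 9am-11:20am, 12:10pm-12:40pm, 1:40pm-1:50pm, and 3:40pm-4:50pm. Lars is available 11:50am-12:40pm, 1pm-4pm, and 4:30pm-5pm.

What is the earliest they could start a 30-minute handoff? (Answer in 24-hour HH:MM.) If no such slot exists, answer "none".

12:10

Wyatt ∩ Lars: 12:10–12:40, 13:40–13:50, 15:40–16:00, 16:30–16:50.
Windows ≥ 30 min: 12:10–12:40.
Earliest such window starts at 12:10.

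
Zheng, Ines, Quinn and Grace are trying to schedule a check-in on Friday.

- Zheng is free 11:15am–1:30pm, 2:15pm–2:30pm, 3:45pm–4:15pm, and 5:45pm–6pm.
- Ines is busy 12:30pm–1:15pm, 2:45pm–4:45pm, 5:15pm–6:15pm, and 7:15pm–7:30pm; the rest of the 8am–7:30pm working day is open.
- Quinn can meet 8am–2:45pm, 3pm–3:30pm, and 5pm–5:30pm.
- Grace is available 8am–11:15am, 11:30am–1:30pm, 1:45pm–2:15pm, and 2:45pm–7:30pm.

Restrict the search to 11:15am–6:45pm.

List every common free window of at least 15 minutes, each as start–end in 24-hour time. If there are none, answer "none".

Ines free within 08:00–19:30: 08:00–12:30, 13:15–14:45, 16:45–17:15, 18:15–19:15.
Zheng ∩ Ines: 11:15–12:30, 13:15–13:30, 14:15–14:30.
Zheng ∩ Ines ∩ Quinn: 11:15–12:30, 13:15–13:30, 14:15–14:30.
Zheng ∩ Ines ∩ Quinn ∩ Grace: 11:30–12:30, 13:15–13:30.
Restricted to 11:15–18:45: 11:30–12:30, 13:15–13:30.
Windows ≥ 15 min: 11:30–12:30, 13:15–13:30.

11:30–12:30, 13:15–13:30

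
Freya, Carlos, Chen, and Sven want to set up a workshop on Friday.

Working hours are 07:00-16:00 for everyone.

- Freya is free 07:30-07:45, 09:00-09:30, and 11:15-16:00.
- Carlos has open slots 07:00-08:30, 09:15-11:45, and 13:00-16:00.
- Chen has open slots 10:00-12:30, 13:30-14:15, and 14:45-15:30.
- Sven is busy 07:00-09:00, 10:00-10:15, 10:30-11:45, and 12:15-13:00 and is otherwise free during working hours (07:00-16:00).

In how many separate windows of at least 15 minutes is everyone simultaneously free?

2

Sven free within 07:00–16:00: 09:00–10:00, 10:15–10:30, 11:45–12:15, 13:00–16:00.
Freya ∩ Carlos: 07:30–07:45, 09:15–09:30, 11:15–11:45, 13:00–16:00.
Freya ∩ Carlos ∩ Chen: 11:15–11:45, 13:30–14:15, 14:45–15:30.
Freya ∩ Carlos ∩ Chen ∩ Sven: 13:30–14:15, 14:45–15:30.
Windows ≥ 15 min: 13:30–14:15, 14:45–15:30.
That's 2 windows.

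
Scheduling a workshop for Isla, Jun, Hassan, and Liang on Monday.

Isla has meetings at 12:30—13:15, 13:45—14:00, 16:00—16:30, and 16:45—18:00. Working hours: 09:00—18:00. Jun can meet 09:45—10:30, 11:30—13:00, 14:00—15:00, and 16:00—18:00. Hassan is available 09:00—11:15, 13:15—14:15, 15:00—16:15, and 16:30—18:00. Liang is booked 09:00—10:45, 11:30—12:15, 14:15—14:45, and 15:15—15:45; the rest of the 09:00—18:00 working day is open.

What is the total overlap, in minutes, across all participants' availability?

30 minutes

Isla free within 09:00–18:00: 09:00–12:30, 13:15–13:45, 14:00–16:00, 16:30–16:45.
Liang free within 09:00–18:00: 10:45–11:30, 12:15–14:15, 14:45–15:15, 15:45–18:00.
Isla ∩ Jun: 09:45–10:30, 11:30–12:30, 14:00–15:00, 16:30–16:45.
Isla ∩ Jun ∩ Hassan: 09:45–10:30, 14:00–14:15, 16:30–16:45.
Isla ∩ Jun ∩ Hassan ∩ Liang: 14:00–14:15, 16:30–16:45.
Total common minutes: 15 + 15 = 30.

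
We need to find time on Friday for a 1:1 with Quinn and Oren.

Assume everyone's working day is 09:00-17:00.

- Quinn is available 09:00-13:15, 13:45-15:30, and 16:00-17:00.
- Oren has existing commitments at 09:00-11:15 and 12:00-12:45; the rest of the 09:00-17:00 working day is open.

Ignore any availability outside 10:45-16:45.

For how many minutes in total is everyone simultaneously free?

Oren free within 09:00–17:00: 11:15–12:00, 12:45–17:00.
Quinn ∩ Oren: 11:15–12:00, 12:45–13:15, 13:45–15:30, 16:00–17:00.
Restricted to 10:45–16:45: 11:15–12:00, 12:45–13:15, 13:45–15:30, 16:00–16:45.
Total common minutes: 45 + 30 + 105 + 45 = 225.

225 minutes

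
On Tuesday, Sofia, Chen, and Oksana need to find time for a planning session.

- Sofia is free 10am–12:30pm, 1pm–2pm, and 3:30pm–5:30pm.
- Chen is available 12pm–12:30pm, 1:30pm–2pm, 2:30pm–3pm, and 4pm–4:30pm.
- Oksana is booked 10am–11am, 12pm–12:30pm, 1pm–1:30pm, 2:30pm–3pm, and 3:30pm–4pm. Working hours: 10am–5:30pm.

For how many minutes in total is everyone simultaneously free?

60 minutes

Oksana free within 10:00–17:30: 11:00–12:00, 12:30–13:00, 13:30–14:30, 15:00–15:30, 16:00–17:30.
Sofia ∩ Chen: 12:00–12:30, 13:30–14:00, 16:00–16:30.
Sofia ∩ Chen ∩ Oksana: 13:30–14:00, 16:00–16:30.
Total common minutes: 30 + 30 = 60.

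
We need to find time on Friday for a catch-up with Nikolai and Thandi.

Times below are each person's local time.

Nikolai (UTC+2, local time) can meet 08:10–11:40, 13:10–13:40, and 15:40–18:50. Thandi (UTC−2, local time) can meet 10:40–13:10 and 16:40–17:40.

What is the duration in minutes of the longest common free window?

Nikolai → UTC: 06:10–09:40, 11:10–11:40, 13:40–16:50.
Thandi → UTC: 12:40–15:10, 18:40–19:40.
Nikolai ∩ Thandi: 13:40–15:10.
Single common window of 90 minutes.

90 minutes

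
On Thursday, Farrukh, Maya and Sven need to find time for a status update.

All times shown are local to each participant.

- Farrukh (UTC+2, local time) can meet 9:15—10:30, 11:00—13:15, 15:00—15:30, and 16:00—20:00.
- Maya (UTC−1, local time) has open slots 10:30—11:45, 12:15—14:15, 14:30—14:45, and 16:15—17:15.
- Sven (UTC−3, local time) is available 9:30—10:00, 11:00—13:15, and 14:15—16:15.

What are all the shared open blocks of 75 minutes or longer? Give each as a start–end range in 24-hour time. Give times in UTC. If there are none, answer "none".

Farrukh → UTC: 07:15–08:30, 09:00–11:15, 13:00–13:30, 14:00–18:00.
Maya → UTC: 11:30–12:45, 13:15–15:15, 15:30–15:45, 17:15–18:15.
Sven → UTC: 12:30–13:00, 14:00–16:15, 17:15–19:15.
Farrukh ∩ Maya: 13:15–13:30, 14:00–15:15, 15:30–15:45, 17:15–18:00.
Farrukh ∩ Maya ∩ Sven: 14:00–15:15, 15:30–15:45, 17:15–18:00.
Windows ≥ 75 min: 14:00–15:15.

14:00–15:15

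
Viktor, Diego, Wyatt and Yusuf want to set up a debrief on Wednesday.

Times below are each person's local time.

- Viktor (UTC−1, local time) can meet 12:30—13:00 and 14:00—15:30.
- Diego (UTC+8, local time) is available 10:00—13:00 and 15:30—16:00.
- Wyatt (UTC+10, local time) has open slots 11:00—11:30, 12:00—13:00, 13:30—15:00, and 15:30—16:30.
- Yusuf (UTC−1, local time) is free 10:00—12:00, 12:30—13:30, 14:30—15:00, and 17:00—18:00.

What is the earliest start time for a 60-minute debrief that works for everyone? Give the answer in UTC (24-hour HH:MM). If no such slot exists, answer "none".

Viktor → UTC: 13:30–14:00, 15:00–16:30.
Diego → UTC: 02:00–05:00, 07:30–08:00.
Wyatt → UTC: 01:00–01:30, 02:00–03:00, 03:30–05:00, 05:30–06:30.
Yusuf → UTC: 11:00–13:00, 13:30–14:30, 15:30–16:00, 18:00–19:00.
Viktor ∩ Diego: (none).
Viktor ∩ Diego ∩ Wyatt: (none).
Viktor ∩ Diego ∩ Wyatt ∩ Yusuf: (none).
Windows ≥ 60 min: (none).

none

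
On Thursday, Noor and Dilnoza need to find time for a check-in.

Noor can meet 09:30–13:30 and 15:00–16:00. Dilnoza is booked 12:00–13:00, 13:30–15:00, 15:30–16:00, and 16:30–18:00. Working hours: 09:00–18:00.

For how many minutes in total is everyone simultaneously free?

Dilnoza free within 09:00–18:00: 09:00–12:00, 13:00–13:30, 15:00–15:30, 16:00–16:30.
Noor ∩ Dilnoza: 09:30–12:00, 13:00–13:30, 15:00–15:30.
Total common minutes: 150 + 30 + 30 = 210.

210 minutes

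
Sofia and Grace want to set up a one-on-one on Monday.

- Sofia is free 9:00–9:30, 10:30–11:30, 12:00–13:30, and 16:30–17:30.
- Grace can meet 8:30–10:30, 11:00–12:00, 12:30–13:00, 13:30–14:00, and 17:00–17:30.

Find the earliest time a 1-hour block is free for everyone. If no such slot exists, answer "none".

none

Sofia ∩ Grace: 09:00–09:30, 11:00–11:30, 12:30–13:00, 17:00–17:30.
Windows ≥ 60 min: (none).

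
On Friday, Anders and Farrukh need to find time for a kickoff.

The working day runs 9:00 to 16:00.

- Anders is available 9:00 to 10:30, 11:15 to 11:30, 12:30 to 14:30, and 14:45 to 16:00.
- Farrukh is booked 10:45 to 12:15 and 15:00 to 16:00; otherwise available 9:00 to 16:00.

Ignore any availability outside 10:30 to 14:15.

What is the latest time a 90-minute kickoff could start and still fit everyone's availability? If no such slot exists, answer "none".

Farrukh free within 09:00–16:00: 09:00–10:45, 12:15–15:00.
Anders ∩ Farrukh: 09:00–10:30, 12:30–14:30, 14:45–15:00.
Restricted to 10:30–14:15: 12:30–14:15.
Windows ≥ 90 min: 12:30–14:15.
Latest start in the last window 12:30–14:15 is 14:15 − 90 min = 12:45.

12:45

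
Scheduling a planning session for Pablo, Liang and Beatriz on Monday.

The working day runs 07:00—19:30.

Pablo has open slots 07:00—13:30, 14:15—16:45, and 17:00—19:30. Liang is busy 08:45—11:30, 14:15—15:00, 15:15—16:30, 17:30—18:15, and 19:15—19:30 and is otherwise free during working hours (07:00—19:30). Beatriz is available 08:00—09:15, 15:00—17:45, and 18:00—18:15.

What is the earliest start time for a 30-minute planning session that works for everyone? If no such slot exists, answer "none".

08:00

Liang free within 07:00–19:30: 07:00–08:45, 11:30–14:15, 15:00–15:15, 16:30–17:30, 18:15–19:15.
Pablo ∩ Liang: 07:00–08:45, 11:30–13:30, 15:00–15:15, 16:30–16:45, 17:00–17:30, 18:15–19:15.
Pablo ∩ Liang ∩ Beatriz: 08:00–08:45, 15:00–15:15, 16:30–16:45, 17:00–17:30.
Windows ≥ 30 min: 08:00–08:45, 17:00–17:30.
Earliest such window starts at 08:00.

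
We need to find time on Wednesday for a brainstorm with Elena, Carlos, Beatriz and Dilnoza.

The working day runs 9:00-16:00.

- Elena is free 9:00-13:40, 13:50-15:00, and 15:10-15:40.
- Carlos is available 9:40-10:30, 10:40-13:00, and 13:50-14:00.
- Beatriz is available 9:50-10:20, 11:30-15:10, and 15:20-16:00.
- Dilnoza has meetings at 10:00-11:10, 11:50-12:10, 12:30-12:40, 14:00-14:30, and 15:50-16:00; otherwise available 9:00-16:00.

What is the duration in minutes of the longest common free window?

20 minutes

Dilnoza free within 09:00–16:00: 09:00–10:00, 11:10–11:50, 12:10–12:30, 12:40–14:00, 14:30–15:50.
Elena ∩ Carlos: 09:40–10:30, 10:40–13:00, 13:50–14:00.
Elena ∩ Carlos ∩ Beatriz: 09:50–10:20, 11:30–13:00, 13:50–14:00.
Elena ∩ Carlos ∩ Beatriz ∩ Dilnoza: 09:50–10:00, 11:30–11:50, 12:10–12:30, 12:40–13:00, 13:50–14:00.
Common window lengths: 10, 20, 20, 20, 10 min; longest is 20.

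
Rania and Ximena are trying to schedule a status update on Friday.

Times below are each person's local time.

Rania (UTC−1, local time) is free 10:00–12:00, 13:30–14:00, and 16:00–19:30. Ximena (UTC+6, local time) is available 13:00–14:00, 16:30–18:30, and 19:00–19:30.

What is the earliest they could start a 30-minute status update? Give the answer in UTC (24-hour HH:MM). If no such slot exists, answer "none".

Rania → UTC: 11:00–13:00, 14:30–15:00, 17:00–20:30.
Ximena → UTC: 07:00–08:00, 10:30–12:30, 13:00–13:30.
Rania ∩ Ximena: 11:00–12:30.
Windows ≥ 30 min: 11:00–12:30.
Earliest such window starts at 11:00.

11:00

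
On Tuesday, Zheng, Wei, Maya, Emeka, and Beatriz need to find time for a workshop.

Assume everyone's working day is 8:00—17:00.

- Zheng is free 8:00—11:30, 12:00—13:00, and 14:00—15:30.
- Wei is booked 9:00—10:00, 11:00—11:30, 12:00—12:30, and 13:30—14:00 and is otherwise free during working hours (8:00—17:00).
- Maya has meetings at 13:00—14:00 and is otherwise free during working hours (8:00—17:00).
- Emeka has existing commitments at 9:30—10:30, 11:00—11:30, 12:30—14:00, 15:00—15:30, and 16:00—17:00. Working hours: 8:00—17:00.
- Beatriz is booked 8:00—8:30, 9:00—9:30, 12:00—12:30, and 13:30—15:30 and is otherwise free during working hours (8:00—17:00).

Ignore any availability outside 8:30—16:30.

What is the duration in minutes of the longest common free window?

Wei free within 08:00–17:00: 08:00–09:00, 10:00–11:00, 11:30–12:00, 12:30–13:30, 14:00–17:00.
Maya free within 08:00–17:00: 08:00–13:00, 14:00–17:00.
Emeka free within 08:00–17:00: 08:00–09:30, 10:30–11:00, 11:30–12:30, 14:00–15:00, 15:30–16:00.
Beatriz free within 08:00–17:00: 08:30–09:00, 09:30–12:00, 12:30–13:30, 15:30–17:00.
Zheng ∩ Wei: 08:00–09:00, 10:00–11:00, 12:30–13:00, 14:00–15:30.
Zheng ∩ Wei ∩ Maya: 08:00–09:00, 10:00–11:00, 12:30–13:00, 14:00–15:30.
Zheng ∩ Wei ∩ Maya ∩ Emeka: 08:00–09:00, 10:30–11:00, 14:00–15:00.
Zheng ∩ Wei ∩ Maya ∩ Emeka ∩ Beatriz: 08:30–09:00, 10:30–11:00.
Restricted to 08:30–16:30: 08:30–09:00, 10:30–11:00.
Common window lengths: 30, 30 min; longest is 30.

30 minutes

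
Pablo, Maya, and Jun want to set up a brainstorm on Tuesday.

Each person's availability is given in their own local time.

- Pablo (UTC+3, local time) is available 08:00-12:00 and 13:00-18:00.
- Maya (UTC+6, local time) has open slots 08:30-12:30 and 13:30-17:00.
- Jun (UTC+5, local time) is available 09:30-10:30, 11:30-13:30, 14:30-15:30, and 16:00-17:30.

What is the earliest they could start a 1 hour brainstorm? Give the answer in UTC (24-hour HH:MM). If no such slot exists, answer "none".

07:30

Pablo → UTC: 05:00–09:00, 10:00–15:00.
Maya → UTC: 02:30–06:30, 07:30–11:00.
Jun → UTC: 04:30–05:30, 06:30–08:30, 09:30–10:30, 11:00–12:30.
Pablo ∩ Maya: 05:00–06:30, 07:30–09:00, 10:00–11:00.
Pablo ∩ Maya ∩ Jun: 05:00–05:30, 07:30–08:30, 10:00–10:30.
Windows ≥ 60 min: 07:30–08:30.
Earliest such window starts at 07:30.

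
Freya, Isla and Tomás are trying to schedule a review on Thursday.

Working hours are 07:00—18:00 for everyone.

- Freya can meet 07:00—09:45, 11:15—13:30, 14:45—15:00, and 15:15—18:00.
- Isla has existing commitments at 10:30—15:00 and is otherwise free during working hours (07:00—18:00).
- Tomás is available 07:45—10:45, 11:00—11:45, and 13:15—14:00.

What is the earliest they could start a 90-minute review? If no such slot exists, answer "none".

Isla free within 07:00–18:00: 07:00–10:30, 15:00–18:00.
Freya ∩ Isla: 07:00–09:45, 15:15–18:00.
Freya ∩ Isla ∩ Tomás: 07:45–09:45.
Windows ≥ 90 min: 07:45–09:45.
Earliest such window starts at 07:45.

07:45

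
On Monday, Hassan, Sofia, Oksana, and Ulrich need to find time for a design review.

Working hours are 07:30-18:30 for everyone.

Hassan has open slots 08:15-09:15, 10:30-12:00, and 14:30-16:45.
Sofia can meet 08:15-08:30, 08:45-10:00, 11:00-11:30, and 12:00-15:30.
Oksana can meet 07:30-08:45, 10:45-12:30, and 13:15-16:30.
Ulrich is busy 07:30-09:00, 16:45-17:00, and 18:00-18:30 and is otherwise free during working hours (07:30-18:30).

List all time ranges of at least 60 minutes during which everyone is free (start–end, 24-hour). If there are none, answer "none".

Ulrich free within 07:30–18:30: 09:00–16:45, 17:00–18:00.
Hassan ∩ Sofia: 08:15–08:30, 08:45–09:15, 11:00–11:30, 14:30–15:30.
Hassan ∩ Sofia ∩ Oksana: 08:15–08:30, 11:00–11:30, 14:30–15:30.
Hassan ∩ Sofia ∩ Oksana ∩ Ulrich: 11:00–11:30, 14:30–15:30.
Windows ≥ 60 min: 14:30–15:30.

14:30–15:30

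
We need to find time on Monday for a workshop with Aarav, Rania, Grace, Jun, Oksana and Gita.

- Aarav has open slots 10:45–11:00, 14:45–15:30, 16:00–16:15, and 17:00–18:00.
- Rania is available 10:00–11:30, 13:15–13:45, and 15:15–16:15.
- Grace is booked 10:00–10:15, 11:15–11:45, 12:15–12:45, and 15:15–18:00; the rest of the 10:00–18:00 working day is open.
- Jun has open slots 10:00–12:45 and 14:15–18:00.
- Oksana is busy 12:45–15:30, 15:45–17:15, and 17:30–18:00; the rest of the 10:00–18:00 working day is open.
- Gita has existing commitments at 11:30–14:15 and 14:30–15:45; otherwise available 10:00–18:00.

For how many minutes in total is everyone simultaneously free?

Grace free within 10:00–18:00: 10:15–11:15, 11:45–12:15, 12:45–15:15.
Oksana free within 10:00–18:00: 10:00–12:45, 15:30–15:45, 17:15–17:30.
Gita free within 10:00–18:00: 10:00–11:30, 14:15–14:30, 15:45–18:00.
Aarav ∩ Rania: 10:45–11:00, 15:15–15:30, 16:00–16:15.
Aarav ∩ Rania ∩ Grace: 10:45–11:00.
Aarav ∩ Rania ∩ Grace ∩ Jun: 10:45–11:00.
Aarav ∩ Rania ∩ Grace ∩ Jun ∩ Oksana: 10:45–11:00.
Aarav ∩ Rania ∩ Grace ∩ Jun ∩ Oksana ∩ Gita: 10:45–11:00.
Total common minutes: 15.

15 minutes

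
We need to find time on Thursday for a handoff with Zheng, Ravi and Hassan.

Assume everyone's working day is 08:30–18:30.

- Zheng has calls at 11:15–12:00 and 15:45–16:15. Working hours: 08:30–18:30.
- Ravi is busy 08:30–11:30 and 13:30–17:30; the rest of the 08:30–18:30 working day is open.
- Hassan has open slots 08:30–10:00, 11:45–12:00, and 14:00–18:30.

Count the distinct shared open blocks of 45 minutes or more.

1

Zheng free within 08:30–18:30: 08:30–11:15, 12:00–15:45, 16:15–18:30.
Ravi free within 08:30–18:30: 11:30–13:30, 17:30–18:30.
Zheng ∩ Ravi: 12:00–13:30, 17:30–18:30.
Zheng ∩ Ravi ∩ Hassan: 17:30–18:30.
Windows ≥ 45 min: 17:30–18:30.
That's 1 window.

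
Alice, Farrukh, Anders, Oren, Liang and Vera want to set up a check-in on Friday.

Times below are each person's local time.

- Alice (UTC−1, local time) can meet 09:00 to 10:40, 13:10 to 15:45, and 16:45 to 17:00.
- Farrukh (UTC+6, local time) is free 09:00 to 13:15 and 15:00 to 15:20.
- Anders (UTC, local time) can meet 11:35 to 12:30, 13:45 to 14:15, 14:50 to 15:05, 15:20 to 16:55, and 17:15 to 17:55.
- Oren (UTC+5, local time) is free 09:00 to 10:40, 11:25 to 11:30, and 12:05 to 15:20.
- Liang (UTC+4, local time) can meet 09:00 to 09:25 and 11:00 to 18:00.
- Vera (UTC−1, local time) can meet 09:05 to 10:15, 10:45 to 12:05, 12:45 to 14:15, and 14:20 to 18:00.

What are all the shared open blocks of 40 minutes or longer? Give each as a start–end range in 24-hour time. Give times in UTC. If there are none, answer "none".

Alice → UTC: 10:00–11:40, 14:10–16:45, 17:45–18:00.
Farrukh → UTC: 03:00–07:15, 09:00–09:20.
Anders → UTC: 11:35–12:30, 13:45–14:15, 14:50–15:05, 15:20–16:55, 17:15–17:55.
Oren → UTC: 04:00–05:40, 06:25–06:30, 07:05–10:20.
Liang → UTC: 05:00–05:25, 07:00–14:00.
Vera → UTC: 10:05–11:15, 11:45–13:05, 13:45–15:15, 15:20–19:00.
Alice ∩ Farrukh: (none).
Alice ∩ Farrukh ∩ Anders: (none).
Alice ∩ Farrukh ∩ Anders ∩ Oren: (none).
Alice ∩ Farrukh ∩ Anders ∩ Oren ∩ Liang: (none).
Alice ∩ Farrukh ∩ Anders ∩ Oren ∩ Liang ∩ Vera: (none).
Windows ≥ 40 min: (none).

none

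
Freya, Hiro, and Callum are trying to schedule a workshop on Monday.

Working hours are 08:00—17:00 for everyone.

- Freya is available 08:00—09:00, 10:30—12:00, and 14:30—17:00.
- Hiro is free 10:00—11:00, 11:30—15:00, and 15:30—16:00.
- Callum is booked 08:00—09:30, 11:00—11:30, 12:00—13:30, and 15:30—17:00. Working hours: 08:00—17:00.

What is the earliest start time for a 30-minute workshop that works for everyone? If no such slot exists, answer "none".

Callum free within 08:00–17:00: 09:30–11:00, 11:30–12:00, 13:30–15:30.
Freya ∩ Hiro: 10:30–11:00, 11:30–12:00, 14:30–15:00, 15:30–16:00.
Freya ∩ Hiro ∩ Callum: 10:30–11:00, 11:30–12:00, 14:30–15:00.
Windows ≥ 30 min: 10:30–11:00, 11:30–12:00, 14:30–15:00.
Earliest such window starts at 10:30.

10:30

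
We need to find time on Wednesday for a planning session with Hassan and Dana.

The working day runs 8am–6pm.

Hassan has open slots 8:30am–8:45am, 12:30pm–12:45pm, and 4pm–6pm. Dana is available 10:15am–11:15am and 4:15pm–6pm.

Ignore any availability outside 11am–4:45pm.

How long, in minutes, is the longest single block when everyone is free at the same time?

Hassan ∩ Dana: 16:15–18:00.
Restricted to 11:00–16:45: 16:15–16:45.
Single common window of 30 minutes.

30 minutes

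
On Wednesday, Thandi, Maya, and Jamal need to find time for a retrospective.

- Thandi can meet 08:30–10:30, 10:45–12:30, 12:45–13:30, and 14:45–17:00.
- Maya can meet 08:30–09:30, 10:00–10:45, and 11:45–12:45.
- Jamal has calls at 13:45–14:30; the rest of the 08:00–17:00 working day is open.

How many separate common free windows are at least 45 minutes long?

Jamal free within 08:00–17:00: 08:00–13:45, 14:30–17:00.
Thandi ∩ Maya: 08:30–09:30, 10:00–10:30, 11:45–12:30.
Thandi ∩ Maya ∩ Jamal: 08:30–09:30, 10:00–10:30, 11:45–12:30.
Windows ≥ 45 min: 08:30–09:30, 11:45–12:30.
That's 2 windows.

2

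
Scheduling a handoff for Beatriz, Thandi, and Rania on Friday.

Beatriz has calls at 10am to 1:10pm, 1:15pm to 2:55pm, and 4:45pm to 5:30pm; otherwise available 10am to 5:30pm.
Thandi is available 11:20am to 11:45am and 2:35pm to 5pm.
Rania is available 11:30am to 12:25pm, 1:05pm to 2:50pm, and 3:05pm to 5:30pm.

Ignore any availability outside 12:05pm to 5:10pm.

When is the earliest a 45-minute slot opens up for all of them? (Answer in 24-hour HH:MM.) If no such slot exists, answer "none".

15:05

Beatriz free within 10:00–17:30: 13:10–13:15, 14:55–16:45.
Beatriz ∩ Thandi: 14:55–16:45.
Beatriz ∩ Thandi ∩ Rania: 15:05–16:45.
Restricted to 12:05–17:10: 15:05–16:45.
Windows ≥ 45 min: 15:05–16:45.
Earliest such window starts at 15:05.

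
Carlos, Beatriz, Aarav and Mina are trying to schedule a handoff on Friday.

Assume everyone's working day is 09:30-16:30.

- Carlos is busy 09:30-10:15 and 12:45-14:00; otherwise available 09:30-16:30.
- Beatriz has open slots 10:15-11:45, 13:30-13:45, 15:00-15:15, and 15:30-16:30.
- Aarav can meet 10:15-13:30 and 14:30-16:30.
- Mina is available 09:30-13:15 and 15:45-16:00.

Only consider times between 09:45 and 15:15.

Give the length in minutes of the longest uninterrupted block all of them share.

90 minutes

Carlos free within 09:30–16:30: 10:15–12:45, 14:00–16:30.
Carlos ∩ Beatriz: 10:15–11:45, 15:00–15:15, 15:30–16:30.
Carlos ∩ Beatriz ∩ Aarav: 10:15–11:45, 15:00–15:15, 15:30–16:30.
Carlos ∩ Beatriz ∩ Aarav ∩ Mina: 10:15–11:45, 15:45–16:00.
Restricted to 09:45–15:15: 10:15–11:45.
Single common window of 90 minutes.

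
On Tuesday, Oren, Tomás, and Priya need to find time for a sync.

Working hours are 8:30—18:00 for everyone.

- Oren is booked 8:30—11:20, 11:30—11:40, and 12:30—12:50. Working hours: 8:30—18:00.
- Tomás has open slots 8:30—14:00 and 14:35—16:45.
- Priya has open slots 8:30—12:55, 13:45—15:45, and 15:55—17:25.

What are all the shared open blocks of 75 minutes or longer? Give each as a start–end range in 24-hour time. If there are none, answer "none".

none

Oren free within 08:30–18:00: 11:20–11:30, 11:40–12:30, 12:50–18:00.
Oren ∩ Tomás: 11:20–11:30, 11:40–12:30, 12:50–14:00, 14:35–16:45.
Oren ∩ Tomás ∩ Priya: 11:20–11:30, 11:40–12:30, 12:50–12:55, 13:45–14:00, 14:35–15:45, 15:55–16:45.
Windows ≥ 75 min: (none).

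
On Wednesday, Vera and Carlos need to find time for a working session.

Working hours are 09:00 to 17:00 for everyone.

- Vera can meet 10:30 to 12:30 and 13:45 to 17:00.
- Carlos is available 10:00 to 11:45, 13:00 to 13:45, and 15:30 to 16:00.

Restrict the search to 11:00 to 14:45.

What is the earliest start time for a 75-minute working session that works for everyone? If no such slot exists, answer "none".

Vera ∩ Carlos: 10:30–11:45, 15:30–16:00.
Restricted to 11:00–14:45: 11:00–11:45.
Windows ≥ 75 min: (none).

none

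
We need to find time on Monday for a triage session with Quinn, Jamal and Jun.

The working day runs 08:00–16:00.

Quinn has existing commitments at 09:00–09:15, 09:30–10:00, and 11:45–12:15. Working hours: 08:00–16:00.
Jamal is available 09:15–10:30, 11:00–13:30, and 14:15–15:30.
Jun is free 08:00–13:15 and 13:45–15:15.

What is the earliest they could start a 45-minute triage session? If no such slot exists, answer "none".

11:00

Quinn free within 08:00–16:00: 08:00–09:00, 09:15–09:30, 10:00–11:45, 12:15–16:00.
Quinn ∩ Jamal: 09:15–09:30, 10:00–10:30, 11:00–11:45, 12:15–13:30, 14:15–15:30.
Quinn ∩ Jamal ∩ Jun: 09:15–09:30, 10:00–10:30, 11:00–11:45, 12:15–13:15, 14:15–15:15.
Windows ≥ 45 min: 11:00–11:45, 12:15–13:15, 14:15–15:15.
Earliest such window starts at 11:00.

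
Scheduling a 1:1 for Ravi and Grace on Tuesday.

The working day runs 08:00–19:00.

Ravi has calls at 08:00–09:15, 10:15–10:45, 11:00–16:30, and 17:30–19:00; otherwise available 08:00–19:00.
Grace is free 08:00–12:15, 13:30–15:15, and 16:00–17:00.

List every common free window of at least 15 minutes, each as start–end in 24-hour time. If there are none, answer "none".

Ravi free within 08:00–19:00: 09:15–10:15, 10:45–11:00, 16:30–17:30.
Ravi ∩ Grace: 09:15–10:15, 10:45–11:00, 16:30–17:00.
Windows ≥ 15 min: 09:15–10:15, 10:45–11:00, 16:30–17:00.

09:15–10:15, 10:45–11:00, 16:30–17:00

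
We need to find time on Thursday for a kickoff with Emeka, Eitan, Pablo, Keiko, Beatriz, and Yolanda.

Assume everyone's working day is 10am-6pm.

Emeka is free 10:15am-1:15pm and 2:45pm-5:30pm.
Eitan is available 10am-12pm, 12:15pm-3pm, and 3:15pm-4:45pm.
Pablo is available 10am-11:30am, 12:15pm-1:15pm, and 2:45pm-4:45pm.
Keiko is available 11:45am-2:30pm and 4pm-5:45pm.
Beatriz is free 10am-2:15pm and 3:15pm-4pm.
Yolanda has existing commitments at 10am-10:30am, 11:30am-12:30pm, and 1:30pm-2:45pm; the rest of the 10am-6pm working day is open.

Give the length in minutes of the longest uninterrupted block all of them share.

45 minutes

Yolanda free within 10:00–18:00: 10:30–11:30, 12:30–13:30, 14:45–18:00.
Emeka ∩ Eitan: 10:15–12:00, 12:15–13:15, 14:45–15:00, 15:15–16:45.
Emeka ∩ Eitan ∩ Pablo: 10:15–11:30, 12:15–13:15, 14:45–15:00, 15:15–16:45.
Emeka ∩ Eitan ∩ Pablo ∩ Keiko: 12:15–13:15, 16:00–16:45.
Emeka ∩ Eitan ∩ Pablo ∩ Keiko ∩ Beatriz: 12:15–13:15.
Emeka ∩ Eitan ∩ Pablo ∩ Keiko ∩ Beatriz ∩ Yolanda: 12:30–13:15.
Single common window of 45 minutes.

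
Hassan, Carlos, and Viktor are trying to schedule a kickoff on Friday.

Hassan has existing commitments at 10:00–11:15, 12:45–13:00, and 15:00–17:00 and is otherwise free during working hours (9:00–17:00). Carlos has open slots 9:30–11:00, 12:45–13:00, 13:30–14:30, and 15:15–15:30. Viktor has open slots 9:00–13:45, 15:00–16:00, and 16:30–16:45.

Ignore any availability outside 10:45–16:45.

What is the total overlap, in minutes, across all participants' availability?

Hassan free within 09:00–17:00: 09:00–10:00, 11:15–12:45, 13:00–15:00.
Hassan ∩ Carlos: 09:30–10:00, 13:30–14:30.
Hassan ∩ Carlos ∩ Viktor: 09:30–10:00, 13:30–13:45.
Restricted to 10:45–16:45: 13:30–13:45.
Total common minutes: 15.

15 minutes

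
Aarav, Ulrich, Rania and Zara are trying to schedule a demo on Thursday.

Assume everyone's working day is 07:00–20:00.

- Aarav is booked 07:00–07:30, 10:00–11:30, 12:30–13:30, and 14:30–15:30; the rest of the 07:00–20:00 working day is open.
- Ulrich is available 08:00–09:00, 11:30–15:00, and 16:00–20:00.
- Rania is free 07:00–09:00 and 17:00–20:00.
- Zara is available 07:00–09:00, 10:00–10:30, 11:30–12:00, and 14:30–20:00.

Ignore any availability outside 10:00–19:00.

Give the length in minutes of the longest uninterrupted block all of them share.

120 minutes

Aarav free within 07:00–20:00: 07:30–10:00, 11:30–12:30, 13:30–14:30, 15:30–20:00.
Aarav ∩ Ulrich: 08:00–09:00, 11:30–12:30, 13:30–14:30, 16:00–20:00.
Aarav ∩ Ulrich ∩ Rania: 08:00–09:00, 17:00–20:00.
Aarav ∩ Ulrich ∩ Rania ∩ Zara: 08:00–09:00, 17:00–20:00.
Restricted to 10:00–19:00: 17:00–19:00.
Single common window of 120 minutes.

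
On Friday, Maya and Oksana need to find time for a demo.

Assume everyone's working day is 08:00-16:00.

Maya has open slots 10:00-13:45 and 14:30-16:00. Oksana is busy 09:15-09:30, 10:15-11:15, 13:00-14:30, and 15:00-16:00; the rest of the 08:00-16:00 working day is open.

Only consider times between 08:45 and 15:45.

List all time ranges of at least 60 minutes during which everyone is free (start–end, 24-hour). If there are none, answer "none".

11:15–13:00

Oksana free within 08:00–16:00: 08:00–09:15, 09:30–10:15, 11:15–13:00, 14:30–15:00.
Maya ∩ Oksana: 10:00–10:15, 11:15–13:00, 14:30–15:00.
Restricted to 08:45–15:45: 10:00–10:15, 11:15–13:00, 14:30–15:00.
Windows ≥ 60 min: 11:15–13:00.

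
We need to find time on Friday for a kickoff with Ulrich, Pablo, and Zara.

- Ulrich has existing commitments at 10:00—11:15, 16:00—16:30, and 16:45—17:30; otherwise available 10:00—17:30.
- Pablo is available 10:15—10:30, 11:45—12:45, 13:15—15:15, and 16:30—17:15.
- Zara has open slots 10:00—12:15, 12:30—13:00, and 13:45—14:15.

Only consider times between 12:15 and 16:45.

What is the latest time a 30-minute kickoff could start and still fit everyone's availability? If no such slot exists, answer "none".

13:45

Ulrich free within 10:00–17:30: 11:15–16:00, 16:30–16:45.
Ulrich ∩ Pablo: 11:45–12:45, 13:15–15:15, 16:30–16:45.
Ulrich ∩ Pablo ∩ Zara: 11:45–12:15, 12:30–12:45, 13:45–14:15.
Restricted to 12:15–16:45: 12:30–12:45, 13:45–14:15.
Windows ≥ 30 min: 13:45–14:15.
Latest start in the last window 13:45–14:15 is 14:15 − 30 min = 13:45.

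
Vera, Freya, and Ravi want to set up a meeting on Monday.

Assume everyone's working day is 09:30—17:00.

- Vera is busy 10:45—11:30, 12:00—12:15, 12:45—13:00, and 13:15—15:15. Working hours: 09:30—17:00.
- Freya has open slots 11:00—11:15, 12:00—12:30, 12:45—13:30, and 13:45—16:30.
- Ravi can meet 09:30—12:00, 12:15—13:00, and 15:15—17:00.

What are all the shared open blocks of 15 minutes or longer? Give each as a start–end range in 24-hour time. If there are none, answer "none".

Vera free within 09:30–17:00: 09:30–10:45, 11:30–12:00, 12:15–12:45, 13:00–13:15, 15:15–17:00.
Vera ∩ Freya: 12:15–12:30, 13:00–13:15, 15:15–16:30.
Vera ∩ Freya ∩ Ravi: 12:15–12:30, 15:15–16:30.
Windows ≥ 15 min: 12:15–12:30, 15:15–16:30.

12:15–12:30, 15:15–16:30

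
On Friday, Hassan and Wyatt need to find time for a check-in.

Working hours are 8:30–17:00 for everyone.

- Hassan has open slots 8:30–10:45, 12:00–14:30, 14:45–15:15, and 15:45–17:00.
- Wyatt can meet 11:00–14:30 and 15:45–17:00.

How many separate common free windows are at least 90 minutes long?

Hassan ∩ Wyatt: 12:00–14:30, 15:45–17:00.
Windows ≥ 90 min: 12:00–14:30.
That's 1 window.

1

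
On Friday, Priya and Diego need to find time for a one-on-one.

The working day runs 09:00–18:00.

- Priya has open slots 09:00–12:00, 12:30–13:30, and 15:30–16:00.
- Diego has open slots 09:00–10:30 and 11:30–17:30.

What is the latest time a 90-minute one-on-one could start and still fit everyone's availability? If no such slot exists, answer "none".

09:00

Priya ∩ Diego: 09:00–10:30, 11:30–12:00, 12:30–13:30, 15:30–16:00.
Windows ≥ 90 min: 09:00–10:30.
Latest start in the last window 09:00–10:30 is 10:30 − 90 min = 09:00.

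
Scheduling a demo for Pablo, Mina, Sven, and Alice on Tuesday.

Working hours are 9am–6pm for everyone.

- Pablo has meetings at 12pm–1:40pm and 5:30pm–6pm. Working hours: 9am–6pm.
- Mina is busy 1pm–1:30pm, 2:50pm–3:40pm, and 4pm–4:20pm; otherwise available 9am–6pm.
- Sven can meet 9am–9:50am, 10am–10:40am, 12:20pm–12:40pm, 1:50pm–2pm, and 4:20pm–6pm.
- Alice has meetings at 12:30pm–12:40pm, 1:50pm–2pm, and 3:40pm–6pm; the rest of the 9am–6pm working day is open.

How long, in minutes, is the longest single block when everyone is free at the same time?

50 minutes

Pablo free within 09:00–18:00: 09:00–12:00, 13:40–17:30.
Mina free within 09:00–18:00: 09:00–13:00, 13:30–14:50, 15:40–16:00, 16:20–18:00.
Alice free within 09:00–18:00: 09:00–12:30, 12:40–13:50, 14:00–15:40.
Pablo ∩ Mina: 09:00–12:00, 13:40–14:50, 15:40–16:00, 16:20–17:30.
Pablo ∩ Mina ∩ Sven: 09:00–09:50, 10:00–10:40, 13:50–14:00, 16:20–17:30.
Pablo ∩ Mina ∩ Sven ∩ Alice: 09:00–09:50, 10:00–10:40.
Common window lengths: 50, 40 min; longest is 50.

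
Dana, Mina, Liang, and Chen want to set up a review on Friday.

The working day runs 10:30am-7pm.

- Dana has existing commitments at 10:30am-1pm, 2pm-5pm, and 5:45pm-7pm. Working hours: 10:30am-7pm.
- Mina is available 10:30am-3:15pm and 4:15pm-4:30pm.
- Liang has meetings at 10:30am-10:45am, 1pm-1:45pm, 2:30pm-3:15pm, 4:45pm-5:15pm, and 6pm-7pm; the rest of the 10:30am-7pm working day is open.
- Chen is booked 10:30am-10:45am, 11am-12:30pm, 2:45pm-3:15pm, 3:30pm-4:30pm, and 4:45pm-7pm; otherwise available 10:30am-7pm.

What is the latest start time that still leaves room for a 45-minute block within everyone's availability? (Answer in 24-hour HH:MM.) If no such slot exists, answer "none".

Dana free within 10:30–19:00: 13:00–14:00, 17:00–17:45.
Liang free within 10:30–19:00: 10:45–13:00, 13:45–14:30, 15:15–16:45, 17:15–18:00.
Chen free within 10:30–19:00: 10:45–11:00, 12:30–14:45, 15:15–15:30, 16:30–16:45.
Dana ∩ Mina: 13:00–14:00.
Dana ∩ Mina ∩ Liang: 13:45–14:00.
Dana ∩ Mina ∩ Liang ∩ Chen: 13:45–14:00.
Windows ≥ 45 min: (none).

none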